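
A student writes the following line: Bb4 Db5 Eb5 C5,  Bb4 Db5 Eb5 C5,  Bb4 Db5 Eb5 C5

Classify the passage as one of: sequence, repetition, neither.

Each 4-note cell is identical (Bb4 Db5 Eb5 C5), restated at the same pitch.

repetition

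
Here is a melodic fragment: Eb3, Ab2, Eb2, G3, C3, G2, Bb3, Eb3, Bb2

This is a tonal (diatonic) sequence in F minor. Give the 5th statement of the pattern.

With a 3-note motive the entries are Eb3, G3, Bb3, each up a 3rd from the previous.
Extending up a 3rd: Db4 → F4.
So cell 5 is F4 Bb3 F3.

F4 Bb3 F3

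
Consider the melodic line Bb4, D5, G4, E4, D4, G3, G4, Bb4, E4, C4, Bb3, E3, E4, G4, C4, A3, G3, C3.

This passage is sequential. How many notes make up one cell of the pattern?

There are 18 notes; a 6-note unit gives 3 cells:
Bb4 D5 G4 E4 D4 G3 | G4 Bb4 E4 C4 Bb3 E3 | E4 G4 C4 A3 G3 C3
Each cell is the previous one down a 3rd — so the unit is 6 notes.

6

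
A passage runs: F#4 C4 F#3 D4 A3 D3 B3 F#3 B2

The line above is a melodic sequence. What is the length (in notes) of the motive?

9 notes total. Splitting into 3 groups of 3:
F#4 C4 F#3 | D4 A3 D3 | B3 F#3 B2
Every group is a transposition down a 3rd of the one before; no shorter unit works.

3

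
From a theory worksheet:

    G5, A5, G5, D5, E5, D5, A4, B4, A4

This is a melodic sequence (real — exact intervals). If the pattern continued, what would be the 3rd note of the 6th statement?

F#3

With 3-note cells, note 3 of each statement runs G5, D5, A4.
Each moves down a 4th. Continuing: E4 → B3 → F#3.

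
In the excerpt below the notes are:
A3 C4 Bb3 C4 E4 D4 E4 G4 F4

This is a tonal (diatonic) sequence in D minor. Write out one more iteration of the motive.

The 3-note cells begin on A3, C4, E4 — each up a 3rd from the last.
From G4 the diatonic shape gives G4 Bb4 A4.

G4 Bb4 A4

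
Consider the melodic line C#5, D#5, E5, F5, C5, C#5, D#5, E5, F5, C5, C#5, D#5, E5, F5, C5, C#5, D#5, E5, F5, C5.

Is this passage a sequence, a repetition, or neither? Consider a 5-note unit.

Each 5-note cell is identical (C#5 D#5 E5 F5 C5), restated at the same pitch.

repetition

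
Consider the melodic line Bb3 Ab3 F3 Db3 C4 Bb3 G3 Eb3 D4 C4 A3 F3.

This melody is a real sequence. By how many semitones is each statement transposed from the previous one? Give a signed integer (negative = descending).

2

With a 4-note motive the entries are Bb3, C4, D4, each up a 2nd from the previous.
Bb3→C4 is 60 − 58 = 2 semitones.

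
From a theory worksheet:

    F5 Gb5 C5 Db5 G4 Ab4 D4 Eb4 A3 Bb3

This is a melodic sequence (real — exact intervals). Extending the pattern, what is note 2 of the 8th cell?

Grouping in 2s, the 2nd note of each cell is Gb5, Db5, Ab4, Eb4, Bb3.
Extending down a 4th: F3 → C3 → G2.

G2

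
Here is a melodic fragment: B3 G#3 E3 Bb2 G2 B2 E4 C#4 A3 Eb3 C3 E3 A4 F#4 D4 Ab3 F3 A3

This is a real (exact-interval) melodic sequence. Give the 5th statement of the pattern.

G5 E5 C5 Gb4 Eb4 G4

With a 6-note motive the entries are B3, E4, A4, each up a 4th from the previous.
Carrying on: D5 → G5.
Statement 5 starts on G5 and keeps the same exact contour: G5 E5 C5 Gb4 Eb4 G4.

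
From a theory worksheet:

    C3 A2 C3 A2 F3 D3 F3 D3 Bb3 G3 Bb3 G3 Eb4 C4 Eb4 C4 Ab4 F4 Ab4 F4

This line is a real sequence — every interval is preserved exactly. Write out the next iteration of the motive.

Db5 Bb4 Db5 Bb4

The 4-note cells begin on C3, F3, Bb3, Eb4, Ab4 — each up a 4th from the last.
So cell 6 is Db5 Bb4 Db5 Bb4.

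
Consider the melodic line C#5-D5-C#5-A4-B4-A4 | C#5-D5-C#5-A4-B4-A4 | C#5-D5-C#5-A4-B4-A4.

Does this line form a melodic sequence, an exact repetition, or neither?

Each 6-note cell is identical (C#5 D5 C#5 A4 B4 A4), restated at the same pitch.

repetition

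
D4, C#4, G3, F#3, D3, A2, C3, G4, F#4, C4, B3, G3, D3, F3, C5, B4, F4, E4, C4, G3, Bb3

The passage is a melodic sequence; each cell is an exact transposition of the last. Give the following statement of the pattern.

F5 E5 Bb4 A4 F4 C4 Eb4

The 7-note cells begin on D4, G4, C5 — each up a 4th from the last.
From F5 the exact shape gives F5 E5 Bb4 A4 F4 C4 Eb4.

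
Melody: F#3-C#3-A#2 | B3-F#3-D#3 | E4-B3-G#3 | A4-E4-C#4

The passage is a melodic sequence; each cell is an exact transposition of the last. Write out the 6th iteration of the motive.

G5 D5 B4

Taking 3-note groups, the heads are F#3, B3, E4, A4: the pattern moves up a 4th.
Carrying on: D5 → G5.
From G5 the exact shape gives G5 D5 B4.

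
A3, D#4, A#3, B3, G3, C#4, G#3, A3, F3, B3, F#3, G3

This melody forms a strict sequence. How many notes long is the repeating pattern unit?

4

Try groups of 4 (3 cells in 12 notes):
A3 D#4 A#3 B3 | G3 C#4 G#3 A3 | F3 B3 F#3 G3
Each cell is the previous one down a 2nd — so the unit is 4 notes.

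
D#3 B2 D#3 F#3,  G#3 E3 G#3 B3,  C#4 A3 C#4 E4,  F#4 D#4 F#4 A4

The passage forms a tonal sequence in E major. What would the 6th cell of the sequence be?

Unit = 4 notes; the statements start on D#3, G#3, C#4, F#4, moving up a 4th each time.
Carrying on: B4 → E5.
Statement 6 starts on E5 and keeps the same diatonic contour: E5 C#5 E5 G#5.

E5 C#5 E5 G#5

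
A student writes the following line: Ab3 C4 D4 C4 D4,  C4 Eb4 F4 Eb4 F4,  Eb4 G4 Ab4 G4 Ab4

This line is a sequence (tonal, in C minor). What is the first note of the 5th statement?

Unit = 5 notes; the statements start on Ab3, C4, Eb4, moving up a 3rd each time.
Continuing: G4 → Bb4. Statement 5 starts on Bb4.

Bb4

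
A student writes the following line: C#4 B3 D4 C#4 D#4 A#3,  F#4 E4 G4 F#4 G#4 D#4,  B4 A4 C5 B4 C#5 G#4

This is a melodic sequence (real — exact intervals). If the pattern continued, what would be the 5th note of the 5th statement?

Grouping in 6s, the 5th note of each cell is D#4, G#4, C#5.
Each moves up a 4th. Continuing: F#5 → B5.

B5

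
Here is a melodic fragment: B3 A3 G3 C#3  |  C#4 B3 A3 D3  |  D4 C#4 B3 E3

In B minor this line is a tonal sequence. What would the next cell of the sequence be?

E4 D4 C#4 F#3

With a 4-note motive the entries are B3, C#4, D4, each up a 2nd from the previous.
So cell 4 is E4 D4 C#4 F#3.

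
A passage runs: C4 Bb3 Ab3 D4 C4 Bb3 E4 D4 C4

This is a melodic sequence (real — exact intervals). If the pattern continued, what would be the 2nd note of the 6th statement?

Grouping in 3s, the 2nd note of each cell is Bb3, C4, D4.
Each moves up a 2nd. Continuing: E4 → F#4 → G#4.

G#4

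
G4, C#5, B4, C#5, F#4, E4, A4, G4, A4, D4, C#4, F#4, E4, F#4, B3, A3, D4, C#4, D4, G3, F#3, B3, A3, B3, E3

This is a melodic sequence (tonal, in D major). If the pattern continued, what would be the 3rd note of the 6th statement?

F#3

With 5-note cells, note 3 of each statement runs B4, G4, E4, C#4, A3.
Each moves down a 3rd; the next is F#3.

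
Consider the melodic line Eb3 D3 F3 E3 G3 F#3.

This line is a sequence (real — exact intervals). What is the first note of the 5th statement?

B3

The 2-note cells begin on Eb3, F3, G3 — each up a 2nd from the last.
Continuing: A3 → B3. Statement 5 starts on B3.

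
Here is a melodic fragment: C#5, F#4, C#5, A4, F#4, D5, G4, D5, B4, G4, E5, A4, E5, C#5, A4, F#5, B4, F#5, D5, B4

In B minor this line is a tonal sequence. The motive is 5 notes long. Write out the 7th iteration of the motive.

The 5-note cells begin on C#5, D5, E5, F#5 — each up a 2nd from the last.
Continuing the starts: G5 → A5 → B5.
From B5 the diatonic shape gives B5 E5 B5 G5 E5.

B5 E5 B5 G5 E5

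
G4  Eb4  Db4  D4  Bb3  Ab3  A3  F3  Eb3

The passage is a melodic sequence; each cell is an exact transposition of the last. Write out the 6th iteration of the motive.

Taking 3-note groups, the heads are G4, D4, A3: the pattern moves down a 4th.
Carrying on: E3 → B2 → F#2.
So cell 6 is F#2 D2 C2.

F#2 D2 C2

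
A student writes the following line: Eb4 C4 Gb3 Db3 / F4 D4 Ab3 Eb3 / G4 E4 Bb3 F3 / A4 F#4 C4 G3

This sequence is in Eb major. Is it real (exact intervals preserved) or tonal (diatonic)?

Each cell has the same semitone pattern (-3, -6, -5) — intervals are preserved exactly.
And Gb3 lies outside Eb major, so the sequence is real rather than tonal.

real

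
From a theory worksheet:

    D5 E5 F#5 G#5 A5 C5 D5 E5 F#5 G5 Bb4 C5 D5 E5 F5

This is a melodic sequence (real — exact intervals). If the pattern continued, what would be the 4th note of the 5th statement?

With 5-note cells, note 4 of each statement runs G#5, F#5, E5.
Extending down a 2nd: D5 → C5.

C5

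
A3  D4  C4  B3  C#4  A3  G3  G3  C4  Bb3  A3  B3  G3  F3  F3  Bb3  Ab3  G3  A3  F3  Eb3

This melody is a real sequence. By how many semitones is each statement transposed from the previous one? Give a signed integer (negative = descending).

Taking 7-note groups, the heads are A3, G3, F3: the pattern moves down a 2nd.
Counting half-steps from A3 to G3: -2.

-2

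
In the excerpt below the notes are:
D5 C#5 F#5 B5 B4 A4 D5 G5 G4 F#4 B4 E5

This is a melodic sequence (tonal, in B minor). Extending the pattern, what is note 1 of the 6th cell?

The unit is 4 notes. Position-1 pitches of the 3 shown cells: D5, B4, G4.
Extending down a 3rd: E4 → C#4 → A3.

A3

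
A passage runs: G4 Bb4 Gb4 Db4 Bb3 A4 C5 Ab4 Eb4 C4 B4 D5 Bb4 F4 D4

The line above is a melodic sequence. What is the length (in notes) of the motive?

5

There are 15 notes; a 5-note unit gives 3 cells:
G4 Bb4 Gb4 Db4 Bb3 | A4 C5 Ab4 Eb4 C4 | B4 D5 Bb4 F4 D4
Every group is a transposition up a 2nd of the one before; no shorter unit works.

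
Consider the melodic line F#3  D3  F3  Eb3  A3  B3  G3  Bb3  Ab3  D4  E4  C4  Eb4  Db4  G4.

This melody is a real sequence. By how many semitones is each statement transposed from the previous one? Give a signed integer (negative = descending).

5

Taking 5-note groups, the heads are F#3, B3, E4: the pattern moves up a 4th.
F#3→B3 is 59 − 54 = 5 semitones.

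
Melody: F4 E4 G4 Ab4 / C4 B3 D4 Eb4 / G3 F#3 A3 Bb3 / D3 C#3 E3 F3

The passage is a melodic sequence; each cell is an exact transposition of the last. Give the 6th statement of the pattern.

Unit = 4 notes; the statements start on F4, C4, G3, D3, moving down a 4th each time.
Continuing the starts: A2 → E2.
So cell 6 is E2 D#2 F#2 G2.

E2 D#2 F#2 G2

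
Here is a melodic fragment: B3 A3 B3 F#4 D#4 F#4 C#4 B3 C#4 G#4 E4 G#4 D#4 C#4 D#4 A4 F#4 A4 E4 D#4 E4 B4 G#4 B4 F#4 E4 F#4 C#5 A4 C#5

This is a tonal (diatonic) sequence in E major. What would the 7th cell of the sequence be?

The 6-note cells begin on B3, C#4, D#4, E4, F#4 — each up a 2nd from the last.
Extending up a 2nd: G#4 → A4.
So cell 7 is A4 G#4 A4 E5 C#5 E5.

A4 G#4 A4 E5 C#5 E5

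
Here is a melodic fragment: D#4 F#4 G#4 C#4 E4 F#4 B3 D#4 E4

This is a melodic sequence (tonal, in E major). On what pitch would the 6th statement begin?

F#3

With a 3-note motive the entries are D#4, C#4, B3, each down a 2nd from the previous.
Extending the heads down a 2nd: A3 → G#3 → F#3.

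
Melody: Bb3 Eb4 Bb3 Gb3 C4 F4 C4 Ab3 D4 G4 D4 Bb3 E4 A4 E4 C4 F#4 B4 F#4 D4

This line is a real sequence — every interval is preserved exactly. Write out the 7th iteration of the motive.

A#4 D#5 A#4 F#4

Unit = 4 notes; the statements start on Bb3, C4, D4, E4, F#4, moving up a 2nd each time.
Carrying on: G#4 → A#4.
From A#4 the exact shape gives A#4 D#5 A#4 F#4.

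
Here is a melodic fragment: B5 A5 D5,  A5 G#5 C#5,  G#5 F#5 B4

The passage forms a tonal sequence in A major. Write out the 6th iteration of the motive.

The 3-note cells begin on B5, A5, G#5 — each down a 2nd from the last.
Extending down a 2nd: F#5 → E5 → D5.
So cell 6 is D5 C#5 F#4.

D5 C#5 F#4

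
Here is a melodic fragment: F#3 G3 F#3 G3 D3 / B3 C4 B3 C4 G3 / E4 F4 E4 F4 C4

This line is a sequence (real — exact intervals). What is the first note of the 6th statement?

G5

Unit = 5 notes; the statements start on F#3, B3, E4, moving up a 4th each time.
Extending the heads up a 4th: A4 → D5 → G5.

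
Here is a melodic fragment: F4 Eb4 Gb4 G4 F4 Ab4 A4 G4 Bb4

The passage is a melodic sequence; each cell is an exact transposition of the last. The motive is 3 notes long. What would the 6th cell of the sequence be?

D#5 C#5 E5

The 3-note cells begin on F4, G4, A4 — each up a 2nd from the last.
Extending up a 2nd: B4 → C#5 → D#5.
Statement 6 starts on D#5 and keeps the same exact contour: D#5 C#5 E5.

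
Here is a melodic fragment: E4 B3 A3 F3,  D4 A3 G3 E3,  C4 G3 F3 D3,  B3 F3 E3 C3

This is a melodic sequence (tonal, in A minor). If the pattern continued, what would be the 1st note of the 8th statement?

E3

Grouping in 4s, the 1st note of each cell is E4, D4, C4, B3.
Carrying that down a 2nd forward: A3 → G3 → F3 → E3.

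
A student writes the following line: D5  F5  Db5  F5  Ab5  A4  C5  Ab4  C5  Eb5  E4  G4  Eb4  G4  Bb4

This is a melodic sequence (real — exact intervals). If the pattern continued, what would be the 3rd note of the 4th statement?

Grouping in 5s, the 3rd note of each cell is Db5, Ab4, Eb4.
Each moves down a 4th; the next is Bb3.

Bb3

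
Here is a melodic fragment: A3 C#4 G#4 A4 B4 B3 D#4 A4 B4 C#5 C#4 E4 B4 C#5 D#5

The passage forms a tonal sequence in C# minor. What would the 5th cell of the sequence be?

E4 G#4 D#5 E5 F#5

The 5-note cells begin on A3, B3, C#4 — each up a 2nd from the last.
Continuing the starts: D#4 → E4.
Statement 5 starts on E4 and keeps the same diatonic contour: E4 G#4 D#5 E5 F#5.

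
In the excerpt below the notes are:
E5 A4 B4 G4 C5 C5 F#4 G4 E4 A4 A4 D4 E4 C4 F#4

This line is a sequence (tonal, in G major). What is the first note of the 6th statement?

B3

With a 5-note motive the entries are E5, C5, A4, each down a 3rd from the previous.
Extending the heads down a 3rd: F#4 → D4 → B3.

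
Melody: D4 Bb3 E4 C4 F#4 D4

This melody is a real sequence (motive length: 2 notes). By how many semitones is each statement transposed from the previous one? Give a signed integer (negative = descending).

The 2-note cells begin on D4, E4, F#4 — each up a 2nd from the last.
D4→E4 is 64 − 62 = 2 semitones.

2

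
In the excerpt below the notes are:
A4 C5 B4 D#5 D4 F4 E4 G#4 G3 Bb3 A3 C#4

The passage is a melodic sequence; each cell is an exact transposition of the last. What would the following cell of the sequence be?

C3 Eb3 D3 F#3

Taking 4-note groups, the heads are A4, D4, G3: the pattern moves down a 5th.
From C3 the exact shape gives C3 Eb3 D3 F#3.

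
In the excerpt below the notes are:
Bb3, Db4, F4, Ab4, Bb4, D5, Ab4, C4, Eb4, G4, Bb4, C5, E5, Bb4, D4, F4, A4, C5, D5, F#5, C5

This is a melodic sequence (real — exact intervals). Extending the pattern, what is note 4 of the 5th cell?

With 7-note cells, note 4 of each statement runs Ab4, Bb4, C5.
Each moves up a 2nd. Continuing: D5 → E5.

E5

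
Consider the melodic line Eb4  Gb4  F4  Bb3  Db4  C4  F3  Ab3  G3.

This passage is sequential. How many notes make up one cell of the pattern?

3

There are 9 notes; a 3-note unit gives 3 cells:
Eb4 Gb4 F4 | Bb3 Db4 C4 | F3 Ab3 G3
That's a consistent down a 4th shift per cell, and no other grouping gives one.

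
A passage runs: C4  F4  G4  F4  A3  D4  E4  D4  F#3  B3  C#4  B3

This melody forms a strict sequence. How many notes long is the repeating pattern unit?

4

Try groups of 4 (3 cells in 12 notes):
C4 F4 G4 F4 | A3 D4 E4 D4 | F#3 B3 C#4 B3
Each cell is the previous one down a 3rd — so the unit is 4 notes.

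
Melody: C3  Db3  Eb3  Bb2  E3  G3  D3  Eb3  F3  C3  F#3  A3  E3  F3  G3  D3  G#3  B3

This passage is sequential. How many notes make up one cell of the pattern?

6

Try groups of 6 (3 cells in 18 notes):
C3 Db3 Eb3 Bb2 E3 G3 | D3 Eb3 F3 C3 F#3 A3 | E3 F3 G3 D3 G#3 B3
That's a consistent up a 2nd shift per cell, and no other grouping gives one.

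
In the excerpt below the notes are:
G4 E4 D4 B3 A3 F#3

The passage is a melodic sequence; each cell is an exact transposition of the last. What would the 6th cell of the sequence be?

The 2-note cells begin on G4, D4, A3 — each down a 4th from the last.
Carrying on: E3 → B2 → F#2.
Statement 6 starts on F#2 and keeps the same exact contour: F#2 D#2.

F#2 D#2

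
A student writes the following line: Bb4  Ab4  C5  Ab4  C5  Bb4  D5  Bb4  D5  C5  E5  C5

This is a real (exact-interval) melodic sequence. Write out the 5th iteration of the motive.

F#5 E5 G#5 E5

Unit = 4 notes; the statements start on Bb4, C5, D5, moving up a 2nd each time.
Extending up a 2nd: E5 → F#5.
So cell 5 is F#5 E5 G#5 E5.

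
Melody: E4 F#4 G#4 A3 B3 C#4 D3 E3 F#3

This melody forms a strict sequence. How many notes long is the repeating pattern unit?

3

Try groups of 3 (3 cells in 9 notes):
E4 F#4 G#4 | A3 B3 C#4 | D3 E3 F#3
Each cell is the previous one down a 5th — so the unit is 3 notes.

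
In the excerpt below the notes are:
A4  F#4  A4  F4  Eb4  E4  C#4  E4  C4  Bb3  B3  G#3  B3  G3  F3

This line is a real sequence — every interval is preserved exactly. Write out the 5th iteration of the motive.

C#3 A#2 C#3 A2 G2

The 5-note cells begin on A4, E4, B3 — each down a 4th from the last.
Carrying on: F#3 → C#3.
Statement 5 starts on C#3 and keeps the same exact contour: C#3 A#2 C#3 A2 G2.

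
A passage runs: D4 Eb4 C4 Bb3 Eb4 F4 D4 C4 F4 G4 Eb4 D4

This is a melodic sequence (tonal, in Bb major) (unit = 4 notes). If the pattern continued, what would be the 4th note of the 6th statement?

With 4-note cells, note 4 of each statement runs Bb3, C4, D4.
Carrying that up a 2nd forward: Eb4 → F4 → G4.

G4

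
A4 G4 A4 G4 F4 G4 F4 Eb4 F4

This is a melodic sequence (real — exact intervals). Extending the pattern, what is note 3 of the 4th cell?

The unit is 3 notes. Position-3 pitches of the 3 shown cells: A4, G4, F4.
From F4, down a 2nd gives Eb4.

Eb4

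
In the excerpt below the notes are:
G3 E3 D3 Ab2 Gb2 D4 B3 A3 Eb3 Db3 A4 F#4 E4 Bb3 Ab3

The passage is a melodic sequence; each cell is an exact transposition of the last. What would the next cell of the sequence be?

E5 C#5 B4 F4 Eb4

The 5-note cells begin on G3, D4, A4 — each up a 5th from the last.
From E5 the exact shape gives E5 C#5 B4 F4 Eb4.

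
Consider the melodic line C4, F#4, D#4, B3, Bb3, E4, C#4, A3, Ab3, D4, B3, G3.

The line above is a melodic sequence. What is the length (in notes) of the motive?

There are 12 notes; a 4-note unit gives 3 cells:
C4 F#4 D#4 B3 | Bb3 E4 C#4 A3 | Ab3 D4 B3 G3
That's a consistent down a 2nd shift per cell, and no other grouping gives one.

4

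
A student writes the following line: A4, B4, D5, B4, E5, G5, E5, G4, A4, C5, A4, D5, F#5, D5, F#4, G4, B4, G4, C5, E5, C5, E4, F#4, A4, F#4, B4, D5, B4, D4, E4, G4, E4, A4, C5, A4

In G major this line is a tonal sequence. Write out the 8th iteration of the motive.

A3 B3 D4 B3 E4 G4 E4

Taking 7-note groups, the heads are A4, G4, F#4, E4, D4: the pattern moves down a 2nd.
Continuing the starts: C4 → B3 → A3.
So cell 8 is A3 B3 D4 B3 E4 G4 E4.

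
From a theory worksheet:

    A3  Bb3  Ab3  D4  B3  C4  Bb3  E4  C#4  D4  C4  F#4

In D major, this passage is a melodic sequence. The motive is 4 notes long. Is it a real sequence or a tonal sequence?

real

Each cell has the same semitone pattern (1, -2, 6) — intervals are preserved exactly.
And Bb3 lies outside D major, so the sequence is real rather than tonal.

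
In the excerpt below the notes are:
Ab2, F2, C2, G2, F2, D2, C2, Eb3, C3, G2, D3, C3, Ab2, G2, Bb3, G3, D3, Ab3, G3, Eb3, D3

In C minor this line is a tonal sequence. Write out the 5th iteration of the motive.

C5 Ab4 Eb4 Bb4 Ab4 F4 Eb4

Taking 7-note groups, the heads are Ab2, Eb3, Bb3: the pattern moves up a 5th.
Carrying on: F4 → C5.
So cell 5 is C5 Ab4 Eb4 Bb4 Ab4 F4 Eb4.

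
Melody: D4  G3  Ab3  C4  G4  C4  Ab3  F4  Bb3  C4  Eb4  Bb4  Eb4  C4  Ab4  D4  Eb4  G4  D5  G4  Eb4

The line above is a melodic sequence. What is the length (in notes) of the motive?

7

Try groups of 7 (3 cells in 21 notes):
D4 G3 Ab3 C4 G4 C4 Ab3 | F4 Bb3 C4 Eb4 Bb4 Eb4 C4 | Ab4 D4 Eb4 G4 D5 G4 Eb4
Every group is a transposition up a 3rd of the one before; no shorter unit works.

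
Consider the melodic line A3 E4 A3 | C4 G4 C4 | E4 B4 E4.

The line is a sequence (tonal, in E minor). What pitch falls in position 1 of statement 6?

D5

With 3-note cells, note 1 of each statement runs A3, C4, E4.
Carrying that up a 3rd forward: G4 → B4 → D5.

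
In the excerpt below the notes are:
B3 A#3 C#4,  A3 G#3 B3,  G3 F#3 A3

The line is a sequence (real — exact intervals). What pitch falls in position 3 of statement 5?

F3

The unit is 3 notes. Position-3 pitches of the 3 shown cells: C#4, B3, A3.
Each moves down a 2nd. Continuing: G3 → F3.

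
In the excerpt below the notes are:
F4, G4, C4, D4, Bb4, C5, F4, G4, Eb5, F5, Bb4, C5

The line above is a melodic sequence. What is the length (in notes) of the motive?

There are 12 notes; a 4-note unit gives 3 cells:
F4 G4 C4 D4 | Bb4 C5 F4 G4 | Eb5 F5 Bb4 C5
Each cell is the previous one up a 4th — so the unit is 4 notes.

4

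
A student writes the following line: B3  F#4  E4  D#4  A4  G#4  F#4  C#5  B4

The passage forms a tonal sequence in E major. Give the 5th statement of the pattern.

Taking 3-note groups, the heads are B3, D#4, F#4: the pattern moves up a 3rd.
Continuing the starts: A4 → C#5.
Statement 5 starts on C#5 and keeps the same diatonic contour: C#5 G#5 F#5.

C#5 G#5 F#5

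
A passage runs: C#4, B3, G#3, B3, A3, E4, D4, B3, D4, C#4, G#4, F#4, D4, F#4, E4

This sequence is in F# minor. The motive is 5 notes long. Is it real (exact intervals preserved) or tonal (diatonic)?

Every note is diatonic to F# minor.
Cell 1 has -2 semitones from note 4 to 5, but cell 2 has -1 — the interval quality changes while the contour stays the same, which is the hallmark of a tonal sequence.

tonal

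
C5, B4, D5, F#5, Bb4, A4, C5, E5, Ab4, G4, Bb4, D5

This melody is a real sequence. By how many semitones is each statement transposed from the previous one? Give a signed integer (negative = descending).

-2

The 4-note cells begin on C5, Bb4, Ab4 — each down a 2nd from the last.
C5→Bb4 is 70 − 72 = -2 semitones.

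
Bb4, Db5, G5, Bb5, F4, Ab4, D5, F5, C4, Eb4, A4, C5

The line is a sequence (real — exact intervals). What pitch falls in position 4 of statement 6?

The unit is 4 notes. Position-4 pitches of the 3 shown cells: Bb5, F5, C5.
Each moves down a 4th. Continuing: G4 → D4 → A3.

A3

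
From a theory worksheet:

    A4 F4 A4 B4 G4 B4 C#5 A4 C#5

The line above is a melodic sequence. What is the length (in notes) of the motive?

9 notes total. Splitting into 3 groups of 3:
A4 F4 A4 | B4 G4 B4 | C#5 A4 C#5
Each cell is the previous one up a 2nd — so the unit is 3 notes.

3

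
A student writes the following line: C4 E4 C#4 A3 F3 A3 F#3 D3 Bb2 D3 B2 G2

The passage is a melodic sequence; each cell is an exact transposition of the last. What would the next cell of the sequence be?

Eb2 G2 E2 C2

Taking 4-note groups, the heads are C4, F3, Bb2: the pattern moves down a 5th.
Statement 4 starts on Eb2 and keeps the same exact contour: Eb2 G2 E2 C2.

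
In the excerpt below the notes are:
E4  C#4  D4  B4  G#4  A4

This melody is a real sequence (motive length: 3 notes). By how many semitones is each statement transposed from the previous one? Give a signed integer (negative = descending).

Taking 3-note groups, the heads are E4, B4: the pattern moves up a 5th.
Counting half-steps from E4 to B4: 7.

7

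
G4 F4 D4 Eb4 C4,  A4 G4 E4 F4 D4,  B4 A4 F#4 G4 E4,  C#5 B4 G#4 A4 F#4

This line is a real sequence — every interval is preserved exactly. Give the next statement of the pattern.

D#5 C#5 A#4 B4 G#4

The 5-note cells begin on G4, A4, B4, C#5 — each up a 2nd from the last.
Statement 5 starts on D#5 and keeps the same exact contour: D#5 C#5 A#4 B4 G#4.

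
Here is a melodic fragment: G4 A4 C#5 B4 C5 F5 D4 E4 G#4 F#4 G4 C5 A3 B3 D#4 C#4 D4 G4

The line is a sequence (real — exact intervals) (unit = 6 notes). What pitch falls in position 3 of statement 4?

With 6-note cells, note 3 of each statement runs C#5, G#4, D#4.
Each moves down a 4th; the next is A#3.

A#3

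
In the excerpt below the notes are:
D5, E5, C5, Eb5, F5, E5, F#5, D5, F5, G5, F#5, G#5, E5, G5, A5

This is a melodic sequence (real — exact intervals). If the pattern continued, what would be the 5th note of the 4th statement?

Grouping in 5s, the 5th note of each cell is F5, G5, A5.
One more up a 2nd gives B5.

B5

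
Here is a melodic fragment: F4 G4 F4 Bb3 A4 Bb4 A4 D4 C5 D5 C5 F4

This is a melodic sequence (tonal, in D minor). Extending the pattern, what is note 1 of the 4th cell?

With 4-note cells, note 1 of each statement runs F4, A4, C5.
From C5, up a 3rd gives E5.

E5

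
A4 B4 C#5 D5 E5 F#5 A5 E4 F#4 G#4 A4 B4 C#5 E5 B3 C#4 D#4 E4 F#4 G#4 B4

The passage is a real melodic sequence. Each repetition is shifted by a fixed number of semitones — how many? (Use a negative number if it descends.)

With a 7-note motive the entries are A4, E4, B3, each down a 4th from the previous.
A4→E4 is 64 − 69 = -5 semitones.

-5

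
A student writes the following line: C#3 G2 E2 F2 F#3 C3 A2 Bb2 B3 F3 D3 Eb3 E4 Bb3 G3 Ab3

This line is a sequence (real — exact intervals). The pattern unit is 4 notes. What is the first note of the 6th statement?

D5

Taking 4-note groups, the heads are C#3, F#3, B3, E4: the pattern moves up a 4th.
Extending the heads up a 4th: A4 → D5.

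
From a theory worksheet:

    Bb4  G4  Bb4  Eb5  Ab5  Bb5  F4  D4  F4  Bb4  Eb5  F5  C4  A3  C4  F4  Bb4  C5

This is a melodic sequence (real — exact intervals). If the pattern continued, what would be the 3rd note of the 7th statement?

The unit is 6 notes. Position-3 pitches of the 3 shown cells: Bb4, F4, C4.
Extending down a 4th: G3 → D3 → A2 → E2.

E2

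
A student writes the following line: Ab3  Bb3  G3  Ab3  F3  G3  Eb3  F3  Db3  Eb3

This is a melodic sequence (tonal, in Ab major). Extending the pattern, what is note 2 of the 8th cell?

Bb2

The unit is 2 notes. Position-2 pitches of the 5 shown cells: Bb3, Ab3, G3, F3, Eb3.
Each moves down a 2nd. Continuing: Db3 → C3 → Bb2.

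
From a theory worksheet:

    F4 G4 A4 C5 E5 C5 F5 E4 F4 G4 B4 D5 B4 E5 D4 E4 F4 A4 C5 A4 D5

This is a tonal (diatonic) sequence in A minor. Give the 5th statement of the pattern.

Taking 7-note groups, the heads are F4, E4, D4: the pattern moves down a 2nd.
Continuing the starts: C4 → B3.
So cell 5 is B3 C4 D4 F4 A4 F4 B4.

B3 C4 D4 F4 A4 F4 B4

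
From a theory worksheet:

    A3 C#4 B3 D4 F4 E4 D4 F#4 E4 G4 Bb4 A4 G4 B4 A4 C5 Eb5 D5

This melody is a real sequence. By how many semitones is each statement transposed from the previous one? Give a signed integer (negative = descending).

5

Unit = 6 notes; the statements start on A3, D4, G4, moving up a 4th each time.
A3 to D4 spans +5 semitones.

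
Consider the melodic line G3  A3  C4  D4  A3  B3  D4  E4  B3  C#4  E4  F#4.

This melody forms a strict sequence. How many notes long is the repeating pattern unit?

Try groups of 4 (3 cells in 12 notes):
G3 A3 C4 D4 | A3 B3 D4 E4 | B3 C#4 E4 F#4
That's a consistent up a 2nd shift per cell, and no other grouping gives one.

4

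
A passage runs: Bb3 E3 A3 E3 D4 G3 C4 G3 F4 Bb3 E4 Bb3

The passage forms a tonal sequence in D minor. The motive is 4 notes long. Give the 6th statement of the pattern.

Unit = 4 notes; the statements start on Bb3, D4, F4, moving up a 3rd each time.
Continuing the starts: A4 → C5 → E5.
So cell 6 is E5 A4 D5 A4.

E5 A4 D5 A4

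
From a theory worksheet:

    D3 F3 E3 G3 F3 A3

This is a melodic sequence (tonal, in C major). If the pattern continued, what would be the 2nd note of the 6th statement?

Grouping in 2s, the 2nd note of each cell is F3, G3, A3.
Carrying that up a 2nd forward: B3 → C4 → D4.

D4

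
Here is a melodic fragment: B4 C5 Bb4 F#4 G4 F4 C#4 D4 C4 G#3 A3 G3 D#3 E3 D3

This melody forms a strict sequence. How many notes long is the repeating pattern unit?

3

There are 15 notes; a 3-note unit gives 5 cells:
B4 C5 Bb4 | F#4 G4 F4 | C#4 D4 C4 | G#3 A3 G3 | D#3 E3 D3
That's a consistent down a 4th shift per cell, and no other grouping gives one.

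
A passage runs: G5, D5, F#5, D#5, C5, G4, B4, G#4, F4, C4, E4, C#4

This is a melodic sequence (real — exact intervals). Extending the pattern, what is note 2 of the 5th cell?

Grouping in 4s, the 2nd note of each cell is D5, G4, C4.
Extending down a 5th: F3 → Bb2.

Bb2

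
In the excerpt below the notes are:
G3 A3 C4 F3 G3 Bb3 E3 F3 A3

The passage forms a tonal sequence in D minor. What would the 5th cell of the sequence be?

C3 D3 F3

Unit = 3 notes; the statements start on G3, F3, E3, moving down a 2nd each time.
Carrying on: D3 → C3.
Statement 5 starts on C3 and keeps the same diatonic contour: C3 D3 F3.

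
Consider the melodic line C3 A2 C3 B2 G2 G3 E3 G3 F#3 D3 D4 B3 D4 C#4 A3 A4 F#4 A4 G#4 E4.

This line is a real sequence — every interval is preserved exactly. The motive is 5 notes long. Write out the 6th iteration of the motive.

B5 G#5 B5 A#5 F#5

Unit = 5 notes; the statements start on C3, G3, D4, A4, moving up a 5th each time.
Extending up a 5th: E5 → B5.
From B5 the exact shape gives B5 G#5 B5 A#5 F#5.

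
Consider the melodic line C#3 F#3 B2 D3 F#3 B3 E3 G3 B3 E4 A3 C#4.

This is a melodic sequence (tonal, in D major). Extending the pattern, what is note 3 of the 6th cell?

The unit is 4 notes. Position-3 pitches of the 3 shown cells: B2, E3, A3.
Each moves up a 4th. Continuing: D4 → G4 → C#5.

C#5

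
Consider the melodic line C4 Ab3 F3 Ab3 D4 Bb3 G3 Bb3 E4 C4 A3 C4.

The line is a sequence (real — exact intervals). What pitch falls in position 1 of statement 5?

G#4

With 4-note cells, note 1 of each statement runs C4, D4, E4.
Each moves up a 2nd. Continuing: F#4 → G#4.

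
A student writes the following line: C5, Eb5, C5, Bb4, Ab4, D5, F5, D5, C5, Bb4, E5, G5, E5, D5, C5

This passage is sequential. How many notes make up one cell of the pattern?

5

15 notes total. Splitting into 3 groups of 5:
C5 Eb5 C5 Bb4 Ab4 | D5 F5 D5 C5 Bb4 | E5 G5 E5 D5 C5
Each cell is the previous one up a 2nd — so the unit is 5 notes.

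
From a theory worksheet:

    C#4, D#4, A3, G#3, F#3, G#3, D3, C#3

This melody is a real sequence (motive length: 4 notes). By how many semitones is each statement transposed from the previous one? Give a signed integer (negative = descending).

Unit = 4 notes; the statements start on C#4, F#3, moving down a 5th each time.
C#4→F#3 is 54 − 61 = -7 semitones.

-7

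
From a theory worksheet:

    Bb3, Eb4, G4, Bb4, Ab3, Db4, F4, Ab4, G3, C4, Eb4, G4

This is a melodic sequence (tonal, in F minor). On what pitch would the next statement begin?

Unit = 4 notes; the statements start on Bb3, Ab3, G3, moving down a 2nd each time.
The next head, down a 2nd from G3, is F3.

F3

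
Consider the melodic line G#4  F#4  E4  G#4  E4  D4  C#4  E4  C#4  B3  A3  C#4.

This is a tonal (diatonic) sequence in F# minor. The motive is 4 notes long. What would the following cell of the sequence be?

A3 G#3 F#3 A3

The 4-note cells begin on G#4, E4, C#4 — each down a 3rd from the last.
So cell 4 is A3 G#3 F#3 A3.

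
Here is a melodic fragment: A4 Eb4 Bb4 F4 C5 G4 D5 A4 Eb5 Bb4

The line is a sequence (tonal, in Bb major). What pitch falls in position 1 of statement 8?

Grouping in 2s, the 1st note of each cell is A4, Bb4, C5, D5, Eb5.
Carrying that up a 2nd forward: F5 → G5 → A5.

A5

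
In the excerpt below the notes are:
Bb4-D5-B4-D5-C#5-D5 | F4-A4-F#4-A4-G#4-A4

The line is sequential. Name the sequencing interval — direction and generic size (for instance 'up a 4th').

The 6-note cells begin on Bb4, F4 — each down a 4th from the last.
Bb4 to F4 is down a 4th.

down a 4th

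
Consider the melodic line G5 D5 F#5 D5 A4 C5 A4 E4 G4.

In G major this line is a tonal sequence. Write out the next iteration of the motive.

E4 B3 D4

Taking 3-note groups, the heads are G5, D5, A4: the pattern moves down a 4th.
Statement 4 starts on E4 and keeps the same diatonic contour: E4 B3 D4.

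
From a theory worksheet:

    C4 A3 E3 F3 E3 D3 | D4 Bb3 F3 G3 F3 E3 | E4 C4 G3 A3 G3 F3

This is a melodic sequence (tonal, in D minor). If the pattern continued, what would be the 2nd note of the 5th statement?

With 6-note cells, note 2 of each statement runs A3, Bb3, C4.
Extending up a 2nd: D4 → E4.

E4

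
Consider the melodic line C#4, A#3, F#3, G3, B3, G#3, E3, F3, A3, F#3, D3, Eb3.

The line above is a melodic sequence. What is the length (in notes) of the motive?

There are 12 notes; a 4-note unit gives 3 cells:
C#4 A#3 F#3 G3 | B3 G#3 E3 F3 | A3 F#3 D3 Eb3
Each cell is the previous one down a 2nd — so the unit is 4 notes.

4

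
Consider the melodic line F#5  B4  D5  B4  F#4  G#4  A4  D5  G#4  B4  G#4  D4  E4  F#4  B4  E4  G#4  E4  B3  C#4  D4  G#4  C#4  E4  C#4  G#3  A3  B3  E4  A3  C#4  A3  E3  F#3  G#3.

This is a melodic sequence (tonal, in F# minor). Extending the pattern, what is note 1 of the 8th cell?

Grouping in 7s, the 1st note of each cell is F#5, D5, B4, G#4, E4.
Extending down a 3rd: C#4 → A3 → F#3.

F#3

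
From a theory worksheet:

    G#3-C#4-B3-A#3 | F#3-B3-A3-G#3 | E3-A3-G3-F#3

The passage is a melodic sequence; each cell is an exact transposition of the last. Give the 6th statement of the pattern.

Bb2 Eb3 Db3 C3

Taking 4-note groups, the heads are G#3, F#3, E3: the pattern moves down a 2nd.
Continuing the starts: D3 → C3 → Bb2.
Statement 6 starts on Bb2 and keeps the same exact contour: Bb2 Eb3 Db3 C3.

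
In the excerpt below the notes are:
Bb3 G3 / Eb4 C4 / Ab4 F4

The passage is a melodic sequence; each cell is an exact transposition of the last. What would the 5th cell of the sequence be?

Gb5 Eb5

Unit = 2 notes; the statements start on Bb3, Eb4, Ab4, moving up a 4th each time.
Extending up a 4th: Db5 → Gb5.
From Gb5 the exact shape gives Gb5 Eb5.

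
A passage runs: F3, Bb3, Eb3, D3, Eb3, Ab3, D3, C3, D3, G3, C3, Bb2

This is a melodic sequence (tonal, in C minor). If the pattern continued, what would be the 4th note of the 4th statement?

Ab2

With 4-note cells, note 4 of each statement runs D3, C3, Bb2.
One more down a 2nd gives Ab2.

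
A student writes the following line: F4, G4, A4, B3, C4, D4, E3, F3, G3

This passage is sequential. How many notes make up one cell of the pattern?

3

Try groups of 3 (3 cells in 9 notes):
F4 G4 A4 | B3 C4 D4 | E3 F3 G3
Each cell is the previous one down a 5th — so the unit is 3 notes.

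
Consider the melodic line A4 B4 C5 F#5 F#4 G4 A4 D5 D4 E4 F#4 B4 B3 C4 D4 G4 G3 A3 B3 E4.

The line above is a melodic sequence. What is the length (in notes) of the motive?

4

There are 20 notes; a 4-note unit gives 5 cells:
A4 B4 C5 F#5 | F#4 G4 A4 D5 | D4 E4 F#4 B4 | B3 C4 D4 G4 | G3 A3 B3 E4
That's a consistent down a 3rd shift per cell, and no other grouping gives one.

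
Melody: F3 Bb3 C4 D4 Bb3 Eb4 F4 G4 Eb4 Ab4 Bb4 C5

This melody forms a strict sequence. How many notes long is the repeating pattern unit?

4

There are 12 notes; a 4-note unit gives 3 cells:
F3 Bb3 C4 D4 | Bb3 Eb4 F4 G4 | Eb4 Ab4 Bb4 C5
That's a consistent up a 4th shift per cell, and no other grouping gives one.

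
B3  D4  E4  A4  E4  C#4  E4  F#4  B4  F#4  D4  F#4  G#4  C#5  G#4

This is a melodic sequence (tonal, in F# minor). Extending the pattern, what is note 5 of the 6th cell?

With 5-note cells, note 5 of each statement runs E4, F#4, G#4.
Extending up a 2nd: A4 → B4 → C#5.

C#5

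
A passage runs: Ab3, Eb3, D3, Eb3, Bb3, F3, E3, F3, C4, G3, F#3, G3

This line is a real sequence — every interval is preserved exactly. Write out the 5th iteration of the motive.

E4 B3 A#3 B3

Unit = 4 notes; the statements start on Ab3, Bb3, C4, moving up a 2nd each time.
Continuing the starts: D4 → E4.
Statement 5 starts on E4 and keeps the same exact contour: E4 B3 A#3 B3.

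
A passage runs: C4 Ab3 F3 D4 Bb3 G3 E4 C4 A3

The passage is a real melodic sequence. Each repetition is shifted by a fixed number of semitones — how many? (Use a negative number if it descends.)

2

The 3-note cells begin on C4, D4, E4 — each up a 2nd from the last.
C4→D4 is 62 − 60 = 2 semitones.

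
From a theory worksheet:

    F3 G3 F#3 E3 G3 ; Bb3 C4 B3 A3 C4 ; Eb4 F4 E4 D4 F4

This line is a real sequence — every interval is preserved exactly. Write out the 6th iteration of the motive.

Gb5 Ab5 G5 F5 Ab5

Unit = 5 notes; the statements start on F3, Bb3, Eb4, moving up a 4th each time.
Extending up a 4th: Ab4 → Db5 → Gb5.
Statement 6 starts on Gb5 and keeps the same exact contour: Gb5 Ab5 G5 F5 Ab5.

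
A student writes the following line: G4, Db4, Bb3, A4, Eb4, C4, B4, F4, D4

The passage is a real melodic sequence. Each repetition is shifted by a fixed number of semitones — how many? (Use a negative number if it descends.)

2

Unit = 3 notes; the statements start on G4, A4, B4, moving up a 2nd each time.
G4→A4 is 69 − 67 = 2 semitones.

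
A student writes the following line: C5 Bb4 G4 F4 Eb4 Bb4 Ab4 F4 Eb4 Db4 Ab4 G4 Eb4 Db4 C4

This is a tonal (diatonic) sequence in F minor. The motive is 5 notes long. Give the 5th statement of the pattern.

F4 Eb4 C4 Bb3 Ab3

Taking 5-note groups, the heads are C5, Bb4, Ab4: the pattern moves down a 2nd.
Carrying on: G4 → F4.
From F4 the diatonic shape gives F4 Eb4 C4 Bb3 Ab3.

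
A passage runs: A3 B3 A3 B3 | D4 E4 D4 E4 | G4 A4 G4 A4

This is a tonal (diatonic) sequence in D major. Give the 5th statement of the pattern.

With a 4-note motive the entries are A3, D4, G4, each up a 4th from the previous.
Extending up a 4th: C#5 → F#5.
So cell 5 is F#5 G5 F#5 G5.

F#5 G5 F#5 G5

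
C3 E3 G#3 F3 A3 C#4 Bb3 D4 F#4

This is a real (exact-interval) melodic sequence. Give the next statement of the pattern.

Eb4 G4 B4

The 3-note cells begin on C3, F3, Bb3 — each up a 4th from the last.
From Eb4 the exact shape gives Eb4 G4 B4.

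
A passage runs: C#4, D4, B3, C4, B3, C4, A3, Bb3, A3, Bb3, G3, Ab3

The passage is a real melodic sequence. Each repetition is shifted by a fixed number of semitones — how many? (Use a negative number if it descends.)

-2

With a 4-note motive the entries are C#4, B3, A3, each down a 2nd from the previous.
C#4 to B3 spans -2 semitones.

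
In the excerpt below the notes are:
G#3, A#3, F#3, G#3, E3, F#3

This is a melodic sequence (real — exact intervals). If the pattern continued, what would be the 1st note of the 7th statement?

The unit is 2 notes. Position-1 pitches of the 3 shown cells: G#3, F#3, E3.
Each moves down a 2nd. Continuing: D3 → C3 → Bb2 → Ab2.

Ab2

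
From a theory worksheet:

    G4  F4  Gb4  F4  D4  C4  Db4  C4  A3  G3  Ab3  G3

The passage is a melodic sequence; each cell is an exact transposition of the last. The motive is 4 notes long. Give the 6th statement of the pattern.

The 4-note cells begin on G4, D4, A3 — each down a 4th from the last.
Extending down a 4th: E3 → B2 → F#2.
Statement 6 starts on F#2 and keeps the same exact contour: F#2 E2 F2 E2.

F#2 E2 F2 E2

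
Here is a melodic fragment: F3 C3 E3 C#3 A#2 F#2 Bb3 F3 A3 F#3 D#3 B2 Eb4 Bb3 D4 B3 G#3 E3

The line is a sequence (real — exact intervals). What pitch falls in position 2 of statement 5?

Grouping in 6s, the 2nd note of each cell is C3, F3, Bb3.
Each moves up a 4th. Continuing: Eb4 → Ab4.

Ab4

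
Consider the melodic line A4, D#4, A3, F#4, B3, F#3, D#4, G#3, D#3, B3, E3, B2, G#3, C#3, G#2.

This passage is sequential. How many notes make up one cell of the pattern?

There are 15 notes; a 3-note unit gives 5 cells:
A4 D#4 A3 | F#4 B3 F#3 | D#4 G#3 D#3 | B3 E3 B2 | G#3 C#3 G#2
Every group is a transposition down a 3rd of the one before; no shorter unit works.

3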